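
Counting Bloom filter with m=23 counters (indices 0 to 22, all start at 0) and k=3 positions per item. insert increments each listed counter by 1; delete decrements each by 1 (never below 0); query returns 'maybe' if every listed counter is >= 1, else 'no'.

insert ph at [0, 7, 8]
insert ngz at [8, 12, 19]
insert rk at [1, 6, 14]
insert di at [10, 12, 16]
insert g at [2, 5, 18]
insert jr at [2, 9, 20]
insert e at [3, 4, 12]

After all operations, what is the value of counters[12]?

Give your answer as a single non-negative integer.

Answer: 3

Derivation:
Step 1: insert ph at [0, 7, 8] -> counters=[1,0,0,0,0,0,0,1,1,0,0,0,0,0,0,0,0,0,0,0,0,0,0]
Step 2: insert ngz at [8, 12, 19] -> counters=[1,0,0,0,0,0,0,1,2,0,0,0,1,0,0,0,0,0,0,1,0,0,0]
Step 3: insert rk at [1, 6, 14] -> counters=[1,1,0,0,0,0,1,1,2,0,0,0,1,0,1,0,0,0,0,1,0,0,0]
Step 4: insert di at [10, 12, 16] -> counters=[1,1,0,0,0,0,1,1,2,0,1,0,2,0,1,0,1,0,0,1,0,0,0]
Step 5: insert g at [2, 5, 18] -> counters=[1,1,1,0,0,1,1,1,2,0,1,0,2,0,1,0,1,0,1,1,0,0,0]
Step 6: insert jr at [2, 9, 20] -> counters=[1,1,2,0,0,1,1,1,2,1,1,0,2,0,1,0,1,0,1,1,1,0,0]
Step 7: insert e at [3, 4, 12] -> counters=[1,1,2,1,1,1,1,1,2,1,1,0,3,0,1,0,1,0,1,1,1,0,0]
Final counters=[1,1,2,1,1,1,1,1,2,1,1,0,3,0,1,0,1,0,1,1,1,0,0] -> counters[12]=3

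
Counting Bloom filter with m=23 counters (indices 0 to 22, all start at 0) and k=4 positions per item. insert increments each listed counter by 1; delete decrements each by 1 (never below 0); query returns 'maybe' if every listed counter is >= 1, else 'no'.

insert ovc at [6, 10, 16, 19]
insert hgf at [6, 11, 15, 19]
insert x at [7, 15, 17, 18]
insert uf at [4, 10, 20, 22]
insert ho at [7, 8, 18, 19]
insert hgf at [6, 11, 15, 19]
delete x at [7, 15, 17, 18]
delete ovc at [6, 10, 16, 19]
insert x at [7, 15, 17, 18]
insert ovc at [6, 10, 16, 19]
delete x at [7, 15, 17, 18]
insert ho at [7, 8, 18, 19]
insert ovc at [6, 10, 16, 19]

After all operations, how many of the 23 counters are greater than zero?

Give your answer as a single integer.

Step 1: insert ovc at [6, 10, 16, 19] -> counters=[0,0,0,0,0,0,1,0,0,0,1,0,0,0,0,0,1,0,0,1,0,0,0]
Step 2: insert hgf at [6, 11, 15, 19] -> counters=[0,0,0,0,0,0,2,0,0,0,1,1,0,0,0,1,1,0,0,2,0,0,0]
Step 3: insert x at [7, 15, 17, 18] -> counters=[0,0,0,0,0,0,2,1,0,0,1,1,0,0,0,2,1,1,1,2,0,0,0]
Step 4: insert uf at [4, 10, 20, 22] -> counters=[0,0,0,0,1,0,2,1,0,0,2,1,0,0,0,2,1,1,1,2,1,0,1]
Step 5: insert ho at [7, 8, 18, 19] -> counters=[0,0,0,0,1,0,2,2,1,0,2,1,0,0,0,2,1,1,2,3,1,0,1]
Step 6: insert hgf at [6, 11, 15, 19] -> counters=[0,0,0,0,1,0,3,2,1,0,2,2,0,0,0,3,1,1,2,4,1,0,1]
Step 7: delete x at [7, 15, 17, 18] -> counters=[0,0,0,0,1,0,3,1,1,0,2,2,0,0,0,2,1,0,1,4,1,0,1]
Step 8: delete ovc at [6, 10, 16, 19] -> counters=[0,0,0,0,1,0,2,1,1,0,1,2,0,0,0,2,0,0,1,3,1,0,1]
Step 9: insert x at [7, 15, 17, 18] -> counters=[0,0,0,0,1,0,2,2,1,0,1,2,0,0,0,3,0,1,2,3,1,0,1]
Step 10: insert ovc at [6, 10, 16, 19] -> counters=[0,0,0,0,1,0,3,2,1,0,2,2,0,0,0,3,1,1,2,4,1,0,1]
Step 11: delete x at [7, 15, 17, 18] -> counters=[0,0,0,0,1,0,3,1,1,0,2,2,0,0,0,2,1,0,1,4,1,0,1]
Step 12: insert ho at [7, 8, 18, 19] -> counters=[0,0,0,0,1,0,3,2,2,0,2,2,0,0,0,2,1,0,2,5,1,0,1]
Step 13: insert ovc at [6, 10, 16, 19] -> counters=[0,0,0,0,1,0,4,2,2,0,3,2,0,0,0,2,2,0,2,6,1,0,1]
Final counters=[0,0,0,0,1,0,4,2,2,0,3,2,0,0,0,2,2,0,2,6,1,0,1] -> 12 nonzero

Answer: 12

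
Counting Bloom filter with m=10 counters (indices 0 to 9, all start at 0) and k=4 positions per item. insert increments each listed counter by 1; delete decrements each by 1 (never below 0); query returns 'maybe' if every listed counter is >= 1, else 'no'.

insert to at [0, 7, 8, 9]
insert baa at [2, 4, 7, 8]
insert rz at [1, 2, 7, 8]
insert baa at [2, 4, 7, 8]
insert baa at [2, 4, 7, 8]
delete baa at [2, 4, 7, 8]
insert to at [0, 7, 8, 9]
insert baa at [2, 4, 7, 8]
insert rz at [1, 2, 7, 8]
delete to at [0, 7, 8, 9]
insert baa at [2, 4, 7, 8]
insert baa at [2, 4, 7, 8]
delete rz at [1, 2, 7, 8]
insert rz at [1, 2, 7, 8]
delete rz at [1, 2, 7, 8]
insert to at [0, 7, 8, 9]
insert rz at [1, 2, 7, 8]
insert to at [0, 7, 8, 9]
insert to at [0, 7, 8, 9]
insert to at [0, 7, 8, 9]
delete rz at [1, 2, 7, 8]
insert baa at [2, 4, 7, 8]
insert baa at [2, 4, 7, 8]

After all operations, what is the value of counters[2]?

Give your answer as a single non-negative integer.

Step 1: insert to at [0, 7, 8, 9] -> counters=[1,0,0,0,0,0,0,1,1,1]
Step 2: insert baa at [2, 4, 7, 8] -> counters=[1,0,1,0,1,0,0,2,2,1]
Step 3: insert rz at [1, 2, 7, 8] -> counters=[1,1,2,0,1,0,0,3,3,1]
Step 4: insert baa at [2, 4, 7, 8] -> counters=[1,1,3,0,2,0,0,4,4,1]
Step 5: insert baa at [2, 4, 7, 8] -> counters=[1,1,4,0,3,0,0,5,5,1]
Step 6: delete baa at [2, 4, 7, 8] -> counters=[1,1,3,0,2,0,0,4,4,1]
Step 7: insert to at [0, 7, 8, 9] -> counters=[2,1,3,0,2,0,0,5,5,2]
Step 8: insert baa at [2, 4, 7, 8] -> counters=[2,1,4,0,3,0,0,6,6,2]
Step 9: insert rz at [1, 2, 7, 8] -> counters=[2,2,5,0,3,0,0,7,7,2]
Step 10: delete to at [0, 7, 8, 9] -> counters=[1,2,5,0,3,0,0,6,6,1]
Step 11: insert baa at [2, 4, 7, 8] -> counters=[1,2,6,0,4,0,0,7,7,1]
Step 12: insert baa at [2, 4, 7, 8] -> counters=[1,2,7,0,5,0,0,8,8,1]
Step 13: delete rz at [1, 2, 7, 8] -> counters=[1,1,6,0,5,0,0,7,7,1]
Step 14: insert rz at [1, 2, 7, 8] -> counters=[1,2,7,0,5,0,0,8,8,1]
Step 15: delete rz at [1, 2, 7, 8] -> counters=[1,1,6,0,5,0,0,7,7,1]
Step 16: insert to at [0, 7, 8, 9] -> counters=[2,1,6,0,5,0,0,8,8,2]
Step 17: insert rz at [1, 2, 7, 8] -> counters=[2,2,7,0,5,0,0,9,9,2]
Step 18: insert to at [0, 7, 8, 9] -> counters=[3,2,7,0,5,0,0,10,10,3]
Step 19: insert to at [0, 7, 8, 9] -> counters=[4,2,7,0,5,0,0,11,11,4]
Step 20: insert to at [0, 7, 8, 9] -> counters=[5,2,7,0,5,0,0,12,12,5]
Step 21: delete rz at [1, 2, 7, 8] -> counters=[5,1,6,0,5,0,0,11,11,5]
Step 22: insert baa at [2, 4, 7, 8] -> counters=[5,1,7,0,6,0,0,12,12,5]
Step 23: insert baa at [2, 4, 7, 8] -> counters=[5,1,8,0,7,0,0,13,13,5]
Final counters=[5,1,8,0,7,0,0,13,13,5] -> counters[2]=8

Answer: 8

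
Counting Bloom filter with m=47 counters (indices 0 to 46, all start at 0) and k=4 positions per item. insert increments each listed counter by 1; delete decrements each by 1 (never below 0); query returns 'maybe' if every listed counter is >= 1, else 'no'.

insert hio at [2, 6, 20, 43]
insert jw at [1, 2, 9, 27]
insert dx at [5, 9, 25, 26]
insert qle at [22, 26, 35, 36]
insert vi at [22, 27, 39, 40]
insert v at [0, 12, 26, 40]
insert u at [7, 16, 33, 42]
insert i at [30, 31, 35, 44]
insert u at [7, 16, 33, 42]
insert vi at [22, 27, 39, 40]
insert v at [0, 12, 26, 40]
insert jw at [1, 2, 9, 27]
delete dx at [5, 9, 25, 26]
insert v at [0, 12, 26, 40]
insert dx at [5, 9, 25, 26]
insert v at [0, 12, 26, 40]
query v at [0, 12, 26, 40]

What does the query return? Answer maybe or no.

Step 1: insert hio at [2, 6, 20, 43] -> counters=[0,0,1,0,0,0,1,0,0,0,0,0,0,0,0,0,0,0,0,0,1,0,0,0,0,0,0,0,0,0,0,0,0,0,0,0,0,0,0,0,0,0,0,1,0,0,0]
Step 2: insert jw at [1, 2, 9, 27] -> counters=[0,1,2,0,0,0,1,0,0,1,0,0,0,0,0,0,0,0,0,0,1,0,0,0,0,0,0,1,0,0,0,0,0,0,0,0,0,0,0,0,0,0,0,1,0,0,0]
Step 3: insert dx at [5, 9, 25, 26] -> counters=[0,1,2,0,0,1,1,0,0,2,0,0,0,0,0,0,0,0,0,0,1,0,0,0,0,1,1,1,0,0,0,0,0,0,0,0,0,0,0,0,0,0,0,1,0,0,0]
Step 4: insert qle at [22, 26, 35, 36] -> counters=[0,1,2,0,0,1,1,0,0,2,0,0,0,0,0,0,0,0,0,0,1,0,1,0,0,1,2,1,0,0,0,0,0,0,0,1,1,0,0,0,0,0,0,1,0,0,0]
Step 5: insert vi at [22, 27, 39, 40] -> counters=[0,1,2,0,0,1,1,0,0,2,0,0,0,0,0,0,0,0,0,0,1,0,2,0,0,1,2,2,0,0,0,0,0,0,0,1,1,0,0,1,1,0,0,1,0,0,0]
Step 6: insert v at [0, 12, 26, 40] -> counters=[1,1,2,0,0,1,1,0,0,2,0,0,1,0,0,0,0,0,0,0,1,0,2,0,0,1,3,2,0,0,0,0,0,0,0,1,1,0,0,1,2,0,0,1,0,0,0]
Step 7: insert u at [7, 16, 33, 42] -> counters=[1,1,2,0,0,1,1,1,0,2,0,0,1,0,0,0,1,0,0,0,1,0,2,0,0,1,3,2,0,0,0,0,0,1,0,1,1,0,0,1,2,0,1,1,0,0,0]
Step 8: insert i at [30, 31, 35, 44] -> counters=[1,1,2,0,0,1,1,1,0,2,0,0,1,0,0,0,1,0,0,0,1,0,2,0,0,1,3,2,0,0,1,1,0,1,0,2,1,0,0,1,2,0,1,1,1,0,0]
Step 9: insert u at [7, 16, 33, 42] -> counters=[1,1,2,0,0,1,1,2,0,2,0,0,1,0,0,0,2,0,0,0,1,0,2,0,0,1,3,2,0,0,1,1,0,2,0,2,1,0,0,1,2,0,2,1,1,0,0]
Step 10: insert vi at [22, 27, 39, 40] -> counters=[1,1,2,0,0,1,1,2,0,2,0,0,1,0,0,0,2,0,0,0,1,0,3,0,0,1,3,3,0,0,1,1,0,2,0,2,1,0,0,2,3,0,2,1,1,0,0]
Step 11: insert v at [0, 12, 26, 40] -> counters=[2,1,2,0,0,1,1,2,0,2,0,0,2,0,0,0,2,0,0,0,1,0,3,0,0,1,4,3,0,0,1,1,0,2,0,2,1,0,0,2,4,0,2,1,1,0,0]
Step 12: insert jw at [1, 2, 9, 27] -> counters=[2,2,3,0,0,1,1,2,0,3,0,0,2,0,0,0,2,0,0,0,1,0,3,0,0,1,4,4,0,0,1,1,0,2,0,2,1,0,0,2,4,0,2,1,1,0,0]
Step 13: delete dx at [5, 9, 25, 26] -> counters=[2,2,3,0,0,0,1,2,0,2,0,0,2,0,0,0,2,0,0,0,1,0,3,0,0,0,3,4,0,0,1,1,0,2,0,2,1,0,0,2,4,0,2,1,1,0,0]
Step 14: insert v at [0, 12, 26, 40] -> counters=[3,2,3,0,0,0,1,2,0,2,0,0,3,0,0,0,2,0,0,0,1,0,3,0,0,0,4,4,0,0,1,1,0,2,0,2,1,0,0,2,5,0,2,1,1,0,0]
Step 15: insert dx at [5, 9, 25, 26] -> counters=[3,2,3,0,0,1,1,2,0,3,0,0,3,0,0,0,2,0,0,0,1,0,3,0,0,1,5,4,0,0,1,1,0,2,0,2,1,0,0,2,5,0,2,1,1,0,0]
Step 16: insert v at [0, 12, 26, 40] -> counters=[4,2,3,0,0,1,1,2,0,3,0,0,4,0,0,0,2,0,0,0,1,0,3,0,0,1,6,4,0,0,1,1,0,2,0,2,1,0,0,2,6,0,2,1,1,0,0]
Query v: check counters[0]=4 counters[12]=4 counters[26]=6 counters[40]=6 -> maybe

Answer: maybe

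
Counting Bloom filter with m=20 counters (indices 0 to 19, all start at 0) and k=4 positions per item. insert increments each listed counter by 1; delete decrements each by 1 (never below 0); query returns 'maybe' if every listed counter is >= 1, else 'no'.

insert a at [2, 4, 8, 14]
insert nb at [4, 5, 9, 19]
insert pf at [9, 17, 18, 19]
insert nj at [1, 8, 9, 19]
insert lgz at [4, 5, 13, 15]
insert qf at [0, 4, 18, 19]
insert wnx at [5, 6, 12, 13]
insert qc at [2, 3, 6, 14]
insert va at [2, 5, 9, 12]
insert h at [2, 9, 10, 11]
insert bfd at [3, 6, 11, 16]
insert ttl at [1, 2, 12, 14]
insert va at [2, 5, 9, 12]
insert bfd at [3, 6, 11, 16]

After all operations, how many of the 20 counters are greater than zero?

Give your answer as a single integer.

Answer: 19

Derivation:
Step 1: insert a at [2, 4, 8, 14] -> counters=[0,0,1,0,1,0,0,0,1,0,0,0,0,0,1,0,0,0,0,0]
Step 2: insert nb at [4, 5, 9, 19] -> counters=[0,0,1,0,2,1,0,0,1,1,0,0,0,0,1,0,0,0,0,1]
Step 3: insert pf at [9, 17, 18, 19] -> counters=[0,0,1,0,2,1,0,0,1,2,0,0,0,0,1,0,0,1,1,2]
Step 4: insert nj at [1, 8, 9, 19] -> counters=[0,1,1,0,2,1,0,0,2,3,0,0,0,0,1,0,0,1,1,3]
Step 5: insert lgz at [4, 5, 13, 15] -> counters=[0,1,1,0,3,2,0,0,2,3,0,0,0,1,1,1,0,1,1,3]
Step 6: insert qf at [0, 4, 18, 19] -> counters=[1,1,1,0,4,2,0,0,2,3,0,0,0,1,1,1,0,1,2,4]
Step 7: insert wnx at [5, 6, 12, 13] -> counters=[1,1,1,0,4,3,1,0,2,3,0,0,1,2,1,1,0,1,2,4]
Step 8: insert qc at [2, 3, 6, 14] -> counters=[1,1,2,1,4,3,2,0,2,3,0,0,1,2,2,1,0,1,2,4]
Step 9: insert va at [2, 5, 9, 12] -> counters=[1,1,3,1,4,4,2,0,2,4,0,0,2,2,2,1,0,1,2,4]
Step 10: insert h at [2, 9, 10, 11] -> counters=[1,1,4,1,4,4,2,0,2,5,1,1,2,2,2,1,0,1,2,4]
Step 11: insert bfd at [3, 6, 11, 16] -> counters=[1,1,4,2,4,4,3,0,2,5,1,2,2,2,2,1,1,1,2,4]
Step 12: insert ttl at [1, 2, 12, 14] -> counters=[1,2,5,2,4,4,3,0,2,5,1,2,3,2,3,1,1,1,2,4]
Step 13: insert va at [2, 5, 9, 12] -> counters=[1,2,6,2,4,5,3,0,2,6,1,2,4,2,3,1,1,1,2,4]
Step 14: insert bfd at [3, 6, 11, 16] -> counters=[1,2,6,3,4,5,4,0,2,6,1,3,4,2,3,1,2,1,2,4]
Final counters=[1,2,6,3,4,5,4,0,2,6,1,3,4,2,3,1,2,1,2,4] -> 19 nonzero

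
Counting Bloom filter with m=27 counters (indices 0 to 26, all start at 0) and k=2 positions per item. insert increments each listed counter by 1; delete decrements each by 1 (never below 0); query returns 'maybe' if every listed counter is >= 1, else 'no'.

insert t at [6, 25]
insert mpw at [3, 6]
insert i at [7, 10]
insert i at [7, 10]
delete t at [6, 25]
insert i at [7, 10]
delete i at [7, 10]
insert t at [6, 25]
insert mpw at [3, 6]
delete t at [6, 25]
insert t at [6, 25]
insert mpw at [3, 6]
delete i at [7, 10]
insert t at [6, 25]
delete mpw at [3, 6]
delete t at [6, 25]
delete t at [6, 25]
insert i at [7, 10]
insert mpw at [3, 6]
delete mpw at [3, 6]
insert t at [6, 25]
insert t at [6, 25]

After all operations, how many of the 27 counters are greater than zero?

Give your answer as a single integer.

Answer: 5

Derivation:
Step 1: insert t at [6, 25] -> counters=[0,0,0,0,0,0,1,0,0,0,0,0,0,0,0,0,0,0,0,0,0,0,0,0,0,1,0]
Step 2: insert mpw at [3, 6] -> counters=[0,0,0,1,0,0,2,0,0,0,0,0,0,0,0,0,0,0,0,0,0,0,0,0,0,1,0]
Step 3: insert i at [7, 10] -> counters=[0,0,0,1,0,0,2,1,0,0,1,0,0,0,0,0,0,0,0,0,0,0,0,0,0,1,0]
Step 4: insert i at [7, 10] -> counters=[0,0,0,1,0,0,2,2,0,0,2,0,0,0,0,0,0,0,0,0,0,0,0,0,0,1,0]
Step 5: delete t at [6, 25] -> counters=[0,0,0,1,0,0,1,2,0,0,2,0,0,0,0,0,0,0,0,0,0,0,0,0,0,0,0]
Step 6: insert i at [7, 10] -> counters=[0,0,0,1,0,0,1,3,0,0,3,0,0,0,0,0,0,0,0,0,0,0,0,0,0,0,0]
Step 7: delete i at [7, 10] -> counters=[0,0,0,1,0,0,1,2,0,0,2,0,0,0,0,0,0,0,0,0,0,0,0,0,0,0,0]
Step 8: insert t at [6, 25] -> counters=[0,0,0,1,0,0,2,2,0,0,2,0,0,0,0,0,0,0,0,0,0,0,0,0,0,1,0]
Step 9: insert mpw at [3, 6] -> counters=[0,0,0,2,0,0,3,2,0,0,2,0,0,0,0,0,0,0,0,0,0,0,0,0,0,1,0]
Step 10: delete t at [6, 25] -> counters=[0,0,0,2,0,0,2,2,0,0,2,0,0,0,0,0,0,0,0,0,0,0,0,0,0,0,0]
Step 11: insert t at [6, 25] -> counters=[0,0,0,2,0,0,3,2,0,0,2,0,0,0,0,0,0,0,0,0,0,0,0,0,0,1,0]
Step 12: insert mpw at [3, 6] -> counters=[0,0,0,3,0,0,4,2,0,0,2,0,0,0,0,0,0,0,0,0,0,0,0,0,0,1,0]
Step 13: delete i at [7, 10] -> counters=[0,0,0,3,0,0,4,1,0,0,1,0,0,0,0,0,0,0,0,0,0,0,0,0,0,1,0]
Step 14: insert t at [6, 25] -> counters=[0,0,0,3,0,0,5,1,0,0,1,0,0,0,0,0,0,0,0,0,0,0,0,0,0,2,0]
Step 15: delete mpw at [3, 6] -> counters=[0,0,0,2,0,0,4,1,0,0,1,0,0,0,0,0,0,0,0,0,0,0,0,0,0,2,0]
Step 16: delete t at [6, 25] -> counters=[0,0,0,2,0,0,3,1,0,0,1,0,0,0,0,0,0,0,0,0,0,0,0,0,0,1,0]
Step 17: delete t at [6, 25] -> counters=[0,0,0,2,0,0,2,1,0,0,1,0,0,0,0,0,0,0,0,0,0,0,0,0,0,0,0]
Step 18: insert i at [7, 10] -> counters=[0,0,0,2,0,0,2,2,0,0,2,0,0,0,0,0,0,0,0,0,0,0,0,0,0,0,0]
Step 19: insert mpw at [3, 6] -> counters=[0,0,0,3,0,0,3,2,0,0,2,0,0,0,0,0,0,0,0,0,0,0,0,0,0,0,0]
Step 20: delete mpw at [3, 6] -> counters=[0,0,0,2,0,0,2,2,0,0,2,0,0,0,0,0,0,0,0,0,0,0,0,0,0,0,0]
Step 21: insert t at [6, 25] -> counters=[0,0,0,2,0,0,3,2,0,0,2,0,0,0,0,0,0,0,0,0,0,0,0,0,0,1,0]
Step 22: insert t at [6, 25] -> counters=[0,0,0,2,0,0,4,2,0,0,2,0,0,0,0,0,0,0,0,0,0,0,0,0,0,2,0]
Final counters=[0,0,0,2,0,0,4,2,0,0,2,0,0,0,0,0,0,0,0,0,0,0,0,0,0,2,0] -> 5 nonzero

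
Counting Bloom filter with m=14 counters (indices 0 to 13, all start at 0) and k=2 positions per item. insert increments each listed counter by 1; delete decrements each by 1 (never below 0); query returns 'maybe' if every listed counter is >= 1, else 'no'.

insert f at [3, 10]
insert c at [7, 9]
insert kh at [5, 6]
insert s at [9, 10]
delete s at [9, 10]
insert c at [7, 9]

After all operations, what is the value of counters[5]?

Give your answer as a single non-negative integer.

Step 1: insert f at [3, 10] -> counters=[0,0,0,1,0,0,0,0,0,0,1,0,0,0]
Step 2: insert c at [7, 9] -> counters=[0,0,0,1,0,0,0,1,0,1,1,0,0,0]
Step 3: insert kh at [5, 6] -> counters=[0,0,0,1,0,1,1,1,0,1,1,0,0,0]
Step 4: insert s at [9, 10] -> counters=[0,0,0,1,0,1,1,1,0,2,2,0,0,0]
Step 5: delete s at [9, 10] -> counters=[0,0,0,1,0,1,1,1,0,1,1,0,0,0]
Step 6: insert c at [7, 9] -> counters=[0,0,0,1,0,1,1,2,0,2,1,0,0,0]
Final counters=[0,0,0,1,0,1,1,2,0,2,1,0,0,0] -> counters[5]=1

Answer: 1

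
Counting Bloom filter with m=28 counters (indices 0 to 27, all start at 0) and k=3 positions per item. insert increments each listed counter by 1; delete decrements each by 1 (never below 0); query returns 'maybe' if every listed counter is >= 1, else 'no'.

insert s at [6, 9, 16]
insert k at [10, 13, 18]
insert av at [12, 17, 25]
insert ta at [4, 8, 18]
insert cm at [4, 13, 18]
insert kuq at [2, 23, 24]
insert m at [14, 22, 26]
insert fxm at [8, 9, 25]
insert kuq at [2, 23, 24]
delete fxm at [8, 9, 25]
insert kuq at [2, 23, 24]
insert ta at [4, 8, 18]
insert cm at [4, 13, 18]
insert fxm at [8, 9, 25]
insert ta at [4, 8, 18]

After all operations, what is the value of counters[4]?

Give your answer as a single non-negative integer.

Answer: 5

Derivation:
Step 1: insert s at [6, 9, 16] -> counters=[0,0,0,0,0,0,1,0,0,1,0,0,0,0,0,0,1,0,0,0,0,0,0,0,0,0,0,0]
Step 2: insert k at [10, 13, 18] -> counters=[0,0,0,0,0,0,1,0,0,1,1,0,0,1,0,0,1,0,1,0,0,0,0,0,0,0,0,0]
Step 3: insert av at [12, 17, 25] -> counters=[0,0,0,0,0,0,1,0,0,1,1,0,1,1,0,0,1,1,1,0,0,0,0,0,0,1,0,0]
Step 4: insert ta at [4, 8, 18] -> counters=[0,0,0,0,1,0,1,0,1,1,1,0,1,1,0,0,1,1,2,0,0,0,0,0,0,1,0,0]
Step 5: insert cm at [4, 13, 18] -> counters=[0,0,0,0,2,0,1,0,1,1,1,0,1,2,0,0,1,1,3,0,0,0,0,0,0,1,0,0]
Step 6: insert kuq at [2, 23, 24] -> counters=[0,0,1,0,2,0,1,0,1,1,1,0,1,2,0,0,1,1,3,0,0,0,0,1,1,1,0,0]
Step 7: insert m at [14, 22, 26] -> counters=[0,0,1,0,2,0,1,0,1,1,1,0,1,2,1,0,1,1,3,0,0,0,1,1,1,1,1,0]
Step 8: insert fxm at [8, 9, 25] -> counters=[0,0,1,0,2,0,1,0,2,2,1,0,1,2,1,0,1,1,3,0,0,0,1,1,1,2,1,0]
Step 9: insert kuq at [2, 23, 24] -> counters=[0,0,2,0,2,0,1,0,2,2,1,0,1,2,1,0,1,1,3,0,0,0,1,2,2,2,1,0]
Step 10: delete fxm at [8, 9, 25] -> counters=[0,0,2,0,2,0,1,0,1,1,1,0,1,2,1,0,1,1,3,0,0,0,1,2,2,1,1,0]
Step 11: insert kuq at [2, 23, 24] -> counters=[0,0,3,0,2,0,1,0,1,1,1,0,1,2,1,0,1,1,3,0,0,0,1,3,3,1,1,0]
Step 12: insert ta at [4, 8, 18] -> counters=[0,0,3,0,3,0,1,0,2,1,1,0,1,2,1,0,1,1,4,0,0,0,1,3,3,1,1,0]
Step 13: insert cm at [4, 13, 18] -> counters=[0,0,3,0,4,0,1,0,2,1,1,0,1,3,1,0,1,1,5,0,0,0,1,3,3,1,1,0]
Step 14: insert fxm at [8, 9, 25] -> counters=[0,0,3,0,4,0,1,0,3,2,1,0,1,3,1,0,1,1,5,0,0,0,1,3,3,2,1,0]
Step 15: insert ta at [4, 8, 18] -> counters=[0,0,3,0,5,0,1,0,4,2,1,0,1,3,1,0,1,1,6,0,0,0,1,3,3,2,1,0]
Final counters=[0,0,3,0,5,0,1,0,4,2,1,0,1,3,1,0,1,1,6,0,0,0,1,3,3,2,1,0] -> counters[4]=5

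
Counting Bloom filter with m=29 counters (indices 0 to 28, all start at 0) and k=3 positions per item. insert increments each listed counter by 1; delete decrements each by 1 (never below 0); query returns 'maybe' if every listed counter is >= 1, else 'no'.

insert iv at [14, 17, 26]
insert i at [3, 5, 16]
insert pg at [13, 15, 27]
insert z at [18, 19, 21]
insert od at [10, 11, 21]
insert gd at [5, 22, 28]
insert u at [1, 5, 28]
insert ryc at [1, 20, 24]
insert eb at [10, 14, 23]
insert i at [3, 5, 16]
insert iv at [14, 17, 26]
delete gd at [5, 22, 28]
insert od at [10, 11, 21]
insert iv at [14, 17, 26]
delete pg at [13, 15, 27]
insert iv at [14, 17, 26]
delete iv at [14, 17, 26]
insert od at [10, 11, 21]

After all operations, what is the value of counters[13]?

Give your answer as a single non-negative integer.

Answer: 0

Derivation:
Step 1: insert iv at [14, 17, 26] -> counters=[0,0,0,0,0,0,0,0,0,0,0,0,0,0,1,0,0,1,0,0,0,0,0,0,0,0,1,0,0]
Step 2: insert i at [3, 5, 16] -> counters=[0,0,0,1,0,1,0,0,0,0,0,0,0,0,1,0,1,1,0,0,0,0,0,0,0,0,1,0,0]
Step 3: insert pg at [13, 15, 27] -> counters=[0,0,0,1,0,1,0,0,0,0,0,0,0,1,1,1,1,1,0,0,0,0,0,0,0,0,1,1,0]
Step 4: insert z at [18, 19, 21] -> counters=[0,0,0,1,0,1,0,0,0,0,0,0,0,1,1,1,1,1,1,1,0,1,0,0,0,0,1,1,0]
Step 5: insert od at [10, 11, 21] -> counters=[0,0,0,1,0,1,0,0,0,0,1,1,0,1,1,1,1,1,1,1,0,2,0,0,0,0,1,1,0]
Step 6: insert gd at [5, 22, 28] -> counters=[0,0,0,1,0,2,0,0,0,0,1,1,0,1,1,1,1,1,1,1,0,2,1,0,0,0,1,1,1]
Step 7: insert u at [1, 5, 28] -> counters=[0,1,0,1,0,3,0,0,0,0,1,1,0,1,1,1,1,1,1,1,0,2,1,0,0,0,1,1,2]
Step 8: insert ryc at [1, 20, 24] -> counters=[0,2,0,1,0,3,0,0,0,0,1,1,0,1,1,1,1,1,1,1,1,2,1,0,1,0,1,1,2]
Step 9: insert eb at [10, 14, 23] -> counters=[0,2,0,1,0,3,0,0,0,0,2,1,0,1,2,1,1,1,1,1,1,2,1,1,1,0,1,1,2]
Step 10: insert i at [3, 5, 16] -> counters=[0,2,0,2,0,4,0,0,0,0,2,1,0,1,2,1,2,1,1,1,1,2,1,1,1,0,1,1,2]
Step 11: insert iv at [14, 17, 26] -> counters=[0,2,0,2,0,4,0,0,0,0,2,1,0,1,3,1,2,2,1,1,1,2,1,1,1,0,2,1,2]
Step 12: delete gd at [5, 22, 28] -> counters=[0,2,0,2,0,3,0,0,0,0,2,1,0,1,3,1,2,2,1,1,1,2,0,1,1,0,2,1,1]
Step 13: insert od at [10, 11, 21] -> counters=[0,2,0,2,0,3,0,0,0,0,3,2,0,1,3,1,2,2,1,1,1,3,0,1,1,0,2,1,1]
Step 14: insert iv at [14, 17, 26] -> counters=[0,2,0,2,0,3,0,0,0,0,3,2,0,1,4,1,2,3,1,1,1,3,0,1,1,0,3,1,1]
Step 15: delete pg at [13, 15, 27] -> counters=[0,2,0,2,0,3,0,0,0,0,3,2,0,0,4,0,2,3,1,1,1,3,0,1,1,0,3,0,1]
Step 16: insert iv at [14, 17, 26] -> counters=[0,2,0,2,0,3,0,0,0,0,3,2,0,0,5,0,2,4,1,1,1,3,0,1,1,0,4,0,1]
Step 17: delete iv at [14, 17, 26] -> counters=[0,2,0,2,0,3,0,0,0,0,3,2,0,0,4,0,2,3,1,1,1,3,0,1,1,0,3,0,1]
Step 18: insert od at [10, 11, 21] -> counters=[0,2,0,2,0,3,0,0,0,0,4,3,0,0,4,0,2,3,1,1,1,4,0,1,1,0,3,0,1]
Final counters=[0,2,0,2,0,3,0,0,0,0,4,3,0,0,4,0,2,3,1,1,1,4,0,1,1,0,3,0,1] -> counters[13]=0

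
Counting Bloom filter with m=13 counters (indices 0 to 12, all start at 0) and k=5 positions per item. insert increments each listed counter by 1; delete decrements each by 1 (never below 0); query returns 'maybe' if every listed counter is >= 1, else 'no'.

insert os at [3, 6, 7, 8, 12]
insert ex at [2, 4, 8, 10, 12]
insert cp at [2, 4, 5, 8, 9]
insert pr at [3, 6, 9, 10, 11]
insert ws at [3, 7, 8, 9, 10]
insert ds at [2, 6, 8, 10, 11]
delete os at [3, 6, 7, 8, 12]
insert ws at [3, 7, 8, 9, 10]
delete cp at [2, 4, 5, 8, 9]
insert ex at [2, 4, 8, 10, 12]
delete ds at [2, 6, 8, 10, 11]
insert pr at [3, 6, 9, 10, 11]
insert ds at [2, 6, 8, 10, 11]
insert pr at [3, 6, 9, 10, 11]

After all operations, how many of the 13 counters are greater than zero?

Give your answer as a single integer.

Step 1: insert os at [3, 6, 7, 8, 12] -> counters=[0,0,0,1,0,0,1,1,1,0,0,0,1]
Step 2: insert ex at [2, 4, 8, 10, 12] -> counters=[0,0,1,1,1,0,1,1,2,0,1,0,2]
Step 3: insert cp at [2, 4, 5, 8, 9] -> counters=[0,0,2,1,2,1,1,1,3,1,1,0,2]
Step 4: insert pr at [3, 6, 9, 10, 11] -> counters=[0,0,2,2,2,1,2,1,3,2,2,1,2]
Step 5: insert ws at [3, 7, 8, 9, 10] -> counters=[0,0,2,3,2,1,2,2,4,3,3,1,2]
Step 6: insert ds at [2, 6, 8, 10, 11] -> counters=[0,0,3,3,2,1,3,2,5,3,4,2,2]
Step 7: delete os at [3, 6, 7, 8, 12] -> counters=[0,0,3,2,2,1,2,1,4,3,4,2,1]
Step 8: insert ws at [3, 7, 8, 9, 10] -> counters=[0,0,3,3,2,1,2,2,5,4,5,2,1]
Step 9: delete cp at [2, 4, 5, 8, 9] -> counters=[0,0,2,3,1,0,2,2,4,3,5,2,1]
Step 10: insert ex at [2, 4, 8, 10, 12] -> counters=[0,0,3,3,2,0,2,2,5,3,6,2,2]
Step 11: delete ds at [2, 6, 8, 10, 11] -> counters=[0,0,2,3,2,0,1,2,4,3,5,1,2]
Step 12: insert pr at [3, 6, 9, 10, 11] -> counters=[0,0,2,4,2,0,2,2,4,4,6,2,2]
Step 13: insert ds at [2, 6, 8, 10, 11] -> counters=[0,0,3,4,2,0,3,2,5,4,7,3,2]
Step 14: insert pr at [3, 6, 9, 10, 11] -> counters=[0,0,3,5,2,0,4,2,5,5,8,4,2]
Final counters=[0,0,3,5,2,0,4,2,5,5,8,4,2] -> 10 nonzero

Answer: 10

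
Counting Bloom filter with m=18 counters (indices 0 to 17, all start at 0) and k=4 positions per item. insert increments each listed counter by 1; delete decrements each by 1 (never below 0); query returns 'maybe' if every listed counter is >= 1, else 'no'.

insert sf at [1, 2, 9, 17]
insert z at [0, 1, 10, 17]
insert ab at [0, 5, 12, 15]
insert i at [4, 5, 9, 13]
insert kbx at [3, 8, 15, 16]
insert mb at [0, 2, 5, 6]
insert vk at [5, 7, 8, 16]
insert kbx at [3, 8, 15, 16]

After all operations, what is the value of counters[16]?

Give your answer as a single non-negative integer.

Answer: 3

Derivation:
Step 1: insert sf at [1, 2, 9, 17] -> counters=[0,1,1,0,0,0,0,0,0,1,0,0,0,0,0,0,0,1]
Step 2: insert z at [0, 1, 10, 17] -> counters=[1,2,1,0,0,0,0,0,0,1,1,0,0,0,0,0,0,2]
Step 3: insert ab at [0, 5, 12, 15] -> counters=[2,2,1,0,0,1,0,0,0,1,1,0,1,0,0,1,0,2]
Step 4: insert i at [4, 5, 9, 13] -> counters=[2,2,1,0,1,2,0,0,0,2,1,0,1,1,0,1,0,2]
Step 5: insert kbx at [3, 8, 15, 16] -> counters=[2,2,1,1,1,2,0,0,1,2,1,0,1,1,0,2,1,2]
Step 6: insert mb at [0, 2, 5, 6] -> counters=[3,2,2,1,1,3,1,0,1,2,1,0,1,1,0,2,1,2]
Step 7: insert vk at [5, 7, 8, 16] -> counters=[3,2,2,1,1,4,1,1,2,2,1,0,1,1,0,2,2,2]
Step 8: insert kbx at [3, 8, 15, 16] -> counters=[3,2,2,2,1,4,1,1,3,2,1,0,1,1,0,3,3,2]
Final counters=[3,2,2,2,1,4,1,1,3,2,1,0,1,1,0,3,3,2] -> counters[16]=3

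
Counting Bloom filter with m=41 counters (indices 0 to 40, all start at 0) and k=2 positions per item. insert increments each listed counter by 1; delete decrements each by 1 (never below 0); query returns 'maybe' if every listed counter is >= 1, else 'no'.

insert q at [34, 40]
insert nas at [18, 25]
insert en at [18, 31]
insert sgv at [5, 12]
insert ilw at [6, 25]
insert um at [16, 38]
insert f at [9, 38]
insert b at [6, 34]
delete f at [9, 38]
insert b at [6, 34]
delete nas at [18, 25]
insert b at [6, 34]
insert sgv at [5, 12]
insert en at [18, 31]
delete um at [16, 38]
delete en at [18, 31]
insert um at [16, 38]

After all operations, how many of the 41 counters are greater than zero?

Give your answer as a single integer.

Step 1: insert q at [34, 40] -> counters=[0,0,0,0,0,0,0,0,0,0,0,0,0,0,0,0,0,0,0,0,0,0,0,0,0,0,0,0,0,0,0,0,0,0,1,0,0,0,0,0,1]
Step 2: insert nas at [18, 25] -> counters=[0,0,0,0,0,0,0,0,0,0,0,0,0,0,0,0,0,0,1,0,0,0,0,0,0,1,0,0,0,0,0,0,0,0,1,0,0,0,0,0,1]
Step 3: insert en at [18, 31] -> counters=[0,0,0,0,0,0,0,0,0,0,0,0,0,0,0,0,0,0,2,0,0,0,0,0,0,1,0,0,0,0,0,1,0,0,1,0,0,0,0,0,1]
Step 4: insert sgv at [5, 12] -> counters=[0,0,0,0,0,1,0,0,0,0,0,0,1,0,0,0,0,0,2,0,0,0,0,0,0,1,0,0,0,0,0,1,0,0,1,0,0,0,0,0,1]
Step 5: insert ilw at [6, 25] -> counters=[0,0,0,0,0,1,1,0,0,0,0,0,1,0,0,0,0,0,2,0,0,0,0,0,0,2,0,0,0,0,0,1,0,0,1,0,0,0,0,0,1]
Step 6: insert um at [16, 38] -> counters=[0,0,0,0,0,1,1,0,0,0,0,0,1,0,0,0,1,0,2,0,0,0,0,0,0,2,0,0,0,0,0,1,0,0,1,0,0,0,1,0,1]
Step 7: insert f at [9, 38] -> counters=[0,0,0,0,0,1,1,0,0,1,0,0,1,0,0,0,1,0,2,0,0,0,0,0,0,2,0,0,0,0,0,1,0,0,1,0,0,0,2,0,1]
Step 8: insert b at [6, 34] -> counters=[0,0,0,0,0,1,2,0,0,1,0,0,1,0,0,0,1,0,2,0,0,0,0,0,0,2,0,0,0,0,0,1,0,0,2,0,0,0,2,0,1]
Step 9: delete f at [9, 38] -> counters=[0,0,0,0,0,1,2,0,0,0,0,0,1,0,0,0,1,0,2,0,0,0,0,0,0,2,0,0,0,0,0,1,0,0,2,0,0,0,1,0,1]
Step 10: insert b at [6, 34] -> counters=[0,0,0,0,0,1,3,0,0,0,0,0,1,0,0,0,1,0,2,0,0,0,0,0,0,2,0,0,0,0,0,1,0,0,3,0,0,0,1,0,1]
Step 11: delete nas at [18, 25] -> counters=[0,0,0,0,0,1,3,0,0,0,0,0,1,0,0,0,1,0,1,0,0,0,0,0,0,1,0,0,0,0,0,1,0,0,3,0,0,0,1,0,1]
Step 12: insert b at [6, 34] -> counters=[0,0,0,0,0,1,4,0,0,0,0,0,1,0,0,0,1,0,1,0,0,0,0,0,0,1,0,0,0,0,0,1,0,0,4,0,0,0,1,0,1]
Step 13: insert sgv at [5, 12] -> counters=[0,0,0,0,0,2,4,0,0,0,0,0,2,0,0,0,1,0,1,0,0,0,0,0,0,1,0,0,0,0,0,1,0,0,4,0,0,0,1,0,1]
Step 14: insert en at [18, 31] -> counters=[0,0,0,0,0,2,4,0,0,0,0,0,2,0,0,0,1,0,2,0,0,0,0,0,0,1,0,0,0,0,0,2,0,0,4,0,0,0,1,0,1]
Step 15: delete um at [16, 38] -> counters=[0,0,0,0,0,2,4,0,0,0,0,0,2,0,0,0,0,0,2,0,0,0,0,0,0,1,0,0,0,0,0,2,0,0,4,0,0,0,0,0,1]
Step 16: delete en at [18, 31] -> counters=[0,0,0,0,0,2,4,0,0,0,0,0,2,0,0,0,0,0,1,0,0,0,0,0,0,1,0,0,0,0,0,1,0,0,4,0,0,0,0,0,1]
Step 17: insert um at [16, 38] -> counters=[0,0,0,0,0,2,4,0,0,0,0,0,2,0,0,0,1,0,1,0,0,0,0,0,0,1,0,0,0,0,0,1,0,0,4,0,0,0,1,0,1]
Final counters=[0,0,0,0,0,2,4,0,0,0,0,0,2,0,0,0,1,0,1,0,0,0,0,0,0,1,0,0,0,0,0,1,0,0,4,0,0,0,1,0,1] -> 10 nonzero

Answer: 10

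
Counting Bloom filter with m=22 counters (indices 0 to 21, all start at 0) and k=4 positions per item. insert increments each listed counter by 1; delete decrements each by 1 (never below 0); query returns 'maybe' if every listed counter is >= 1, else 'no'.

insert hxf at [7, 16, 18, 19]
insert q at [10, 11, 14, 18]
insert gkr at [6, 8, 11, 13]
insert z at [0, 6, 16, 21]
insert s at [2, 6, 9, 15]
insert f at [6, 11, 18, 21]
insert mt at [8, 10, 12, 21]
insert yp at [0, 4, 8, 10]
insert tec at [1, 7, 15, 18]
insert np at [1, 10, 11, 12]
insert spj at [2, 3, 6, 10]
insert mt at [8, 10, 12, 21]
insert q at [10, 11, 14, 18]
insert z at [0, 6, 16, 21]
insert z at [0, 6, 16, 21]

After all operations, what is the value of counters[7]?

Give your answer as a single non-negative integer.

Answer: 2

Derivation:
Step 1: insert hxf at [7, 16, 18, 19] -> counters=[0,0,0,0,0,0,0,1,0,0,0,0,0,0,0,0,1,0,1,1,0,0]
Step 2: insert q at [10, 11, 14, 18] -> counters=[0,0,0,0,0,0,0,1,0,0,1,1,0,0,1,0,1,0,2,1,0,0]
Step 3: insert gkr at [6, 8, 11, 13] -> counters=[0,0,0,0,0,0,1,1,1,0,1,2,0,1,1,0,1,0,2,1,0,0]
Step 4: insert z at [0, 6, 16, 21] -> counters=[1,0,0,0,0,0,2,1,1,0,1,2,0,1,1,0,2,0,2,1,0,1]
Step 5: insert s at [2, 6, 9, 15] -> counters=[1,0,1,0,0,0,3,1,1,1,1,2,0,1,1,1,2,0,2,1,0,1]
Step 6: insert f at [6, 11, 18, 21] -> counters=[1,0,1,0,0,0,4,1,1,1,1,3,0,1,1,1,2,0,3,1,0,2]
Step 7: insert mt at [8, 10, 12, 21] -> counters=[1,0,1,0,0,0,4,1,2,1,2,3,1,1,1,1,2,0,3,1,0,3]
Step 8: insert yp at [0, 4, 8, 10] -> counters=[2,0,1,0,1,0,4,1,3,1,3,3,1,1,1,1,2,0,3,1,0,3]
Step 9: insert tec at [1, 7, 15, 18] -> counters=[2,1,1,0,1,0,4,2,3,1,3,3,1,1,1,2,2,0,4,1,0,3]
Step 10: insert np at [1, 10, 11, 12] -> counters=[2,2,1,0,1,0,4,2,3,1,4,4,2,1,1,2,2,0,4,1,0,3]
Step 11: insert spj at [2, 3, 6, 10] -> counters=[2,2,2,1,1,0,5,2,3,1,5,4,2,1,1,2,2,0,4,1,0,3]
Step 12: insert mt at [8, 10, 12, 21] -> counters=[2,2,2,1,1,0,5,2,4,1,6,4,3,1,1,2,2,0,4,1,0,4]
Step 13: insert q at [10, 11, 14, 18] -> counters=[2,2,2,1,1,0,5,2,4,1,7,5,3,1,2,2,2,0,5,1,0,4]
Step 14: insert z at [0, 6, 16, 21] -> counters=[3,2,2,1,1,0,6,2,4,1,7,5,3,1,2,2,3,0,5,1,0,5]
Step 15: insert z at [0, 6, 16, 21] -> counters=[4,2,2,1,1,0,7,2,4,1,7,5,3,1,2,2,4,0,5,1,0,6]
Final counters=[4,2,2,1,1,0,7,2,4,1,7,5,3,1,2,2,4,0,5,1,0,6] -> counters[7]=2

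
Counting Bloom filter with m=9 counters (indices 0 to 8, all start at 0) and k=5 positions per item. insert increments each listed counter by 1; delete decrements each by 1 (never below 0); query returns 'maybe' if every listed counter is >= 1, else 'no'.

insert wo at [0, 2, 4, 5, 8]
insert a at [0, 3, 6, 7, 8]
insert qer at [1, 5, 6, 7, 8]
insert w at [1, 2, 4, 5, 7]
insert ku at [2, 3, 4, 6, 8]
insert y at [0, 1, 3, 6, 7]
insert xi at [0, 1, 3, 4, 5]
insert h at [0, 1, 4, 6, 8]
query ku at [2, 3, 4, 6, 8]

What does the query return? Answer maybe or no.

Answer: maybe

Derivation:
Step 1: insert wo at [0, 2, 4, 5, 8] -> counters=[1,0,1,0,1,1,0,0,1]
Step 2: insert a at [0, 3, 6, 7, 8] -> counters=[2,0,1,1,1,1,1,1,2]
Step 3: insert qer at [1, 5, 6, 7, 8] -> counters=[2,1,1,1,1,2,2,2,3]
Step 4: insert w at [1, 2, 4, 5, 7] -> counters=[2,2,2,1,2,3,2,3,3]
Step 5: insert ku at [2, 3, 4, 6, 8] -> counters=[2,2,3,2,3,3,3,3,4]
Step 6: insert y at [0, 1, 3, 6, 7] -> counters=[3,3,3,3,3,3,4,4,4]
Step 7: insert xi at [0, 1, 3, 4, 5] -> counters=[4,4,3,4,4,4,4,4,4]
Step 8: insert h at [0, 1, 4, 6, 8] -> counters=[5,5,3,4,5,4,5,4,5]
Query ku: check counters[2]=3 counters[3]=4 counters[4]=5 counters[6]=5 counters[8]=5 -> maybe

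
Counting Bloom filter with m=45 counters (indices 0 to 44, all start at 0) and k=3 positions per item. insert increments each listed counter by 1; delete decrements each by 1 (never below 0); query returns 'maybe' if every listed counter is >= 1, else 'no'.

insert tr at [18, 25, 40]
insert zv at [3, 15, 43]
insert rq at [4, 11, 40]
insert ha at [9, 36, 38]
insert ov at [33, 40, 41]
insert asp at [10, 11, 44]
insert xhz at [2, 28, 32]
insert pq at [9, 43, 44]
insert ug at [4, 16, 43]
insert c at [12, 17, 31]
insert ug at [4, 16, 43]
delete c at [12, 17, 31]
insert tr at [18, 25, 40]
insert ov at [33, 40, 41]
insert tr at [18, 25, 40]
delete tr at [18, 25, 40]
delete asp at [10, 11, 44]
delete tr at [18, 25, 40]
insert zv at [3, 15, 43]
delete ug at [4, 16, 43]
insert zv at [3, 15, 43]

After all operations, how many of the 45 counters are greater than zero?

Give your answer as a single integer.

Step 1: insert tr at [18, 25, 40] -> counters=[0,0,0,0,0,0,0,0,0,0,0,0,0,0,0,0,0,0,1,0,0,0,0,0,0,1,0,0,0,0,0,0,0,0,0,0,0,0,0,0,1,0,0,0,0]
Step 2: insert zv at [3, 15, 43] -> counters=[0,0,0,1,0,0,0,0,0,0,0,0,0,0,0,1,0,0,1,0,0,0,0,0,0,1,0,0,0,0,0,0,0,0,0,0,0,0,0,0,1,0,0,1,0]
Step 3: insert rq at [4, 11, 40] -> counters=[0,0,0,1,1,0,0,0,0,0,0,1,0,0,0,1,0,0,1,0,0,0,0,0,0,1,0,0,0,0,0,0,0,0,0,0,0,0,0,0,2,0,0,1,0]
Step 4: insert ha at [9, 36, 38] -> counters=[0,0,0,1,1,0,0,0,0,1,0,1,0,0,0,1,0,0,1,0,0,0,0,0,0,1,0,0,0,0,0,0,0,0,0,0,1,0,1,0,2,0,0,1,0]
Step 5: insert ov at [33, 40, 41] -> counters=[0,0,0,1,1,0,0,0,0,1,0,1,0,0,0,1,0,0,1,0,0,0,0,0,0,1,0,0,0,0,0,0,0,1,0,0,1,0,1,0,3,1,0,1,0]
Step 6: insert asp at [10, 11, 44] -> counters=[0,0,0,1,1,0,0,0,0,1,1,2,0,0,0,1,0,0,1,0,0,0,0,0,0,1,0,0,0,0,0,0,0,1,0,0,1,0,1,0,3,1,0,1,1]
Step 7: insert xhz at [2, 28, 32] -> counters=[0,0,1,1,1,0,0,0,0,1,1,2,0,0,0,1,0,0,1,0,0,0,0,0,0,1,0,0,1,0,0,0,1,1,0,0,1,0,1,0,3,1,0,1,1]
Step 8: insert pq at [9, 43, 44] -> counters=[0,0,1,1,1,0,0,0,0,2,1,2,0,0,0,1,0,0,1,0,0,0,0,0,0,1,0,0,1,0,0,0,1,1,0,0,1,0,1,0,3,1,0,2,2]
Step 9: insert ug at [4, 16, 43] -> counters=[0,0,1,1,2,0,0,0,0,2,1,2,0,0,0,1,1,0,1,0,0,0,0,0,0,1,0,0,1,0,0,0,1,1,0,0,1,0,1,0,3,1,0,3,2]
Step 10: insert c at [12, 17, 31] -> counters=[0,0,1,1,2,0,0,0,0,2,1,2,1,0,0,1,1,1,1,0,0,0,0,0,0,1,0,0,1,0,0,1,1,1,0,0,1,0,1,0,3,1,0,3,2]
Step 11: insert ug at [4, 16, 43] -> counters=[0,0,1,1,3,0,0,0,0,2,1,2,1,0,0,1,2,1,1,0,0,0,0,0,0,1,0,0,1,0,0,1,1,1,0,0,1,0,1,0,3,1,0,4,2]
Step 12: delete c at [12, 17, 31] -> counters=[0,0,1,1,3,0,0,0,0,2,1,2,0,0,0,1,2,0,1,0,0,0,0,0,0,1,0,0,1,0,0,0,1,1,0,0,1,0,1,0,3,1,0,4,2]
Step 13: insert tr at [18, 25, 40] -> counters=[0,0,1,1,3,0,0,0,0,2,1,2,0,0,0,1,2,0,2,0,0,0,0,0,0,2,0,0,1,0,0,0,1,1,0,0,1,0,1,0,4,1,0,4,2]
Step 14: insert ov at [33, 40, 41] -> counters=[0,0,1,1,3,0,0,0,0,2,1,2,0,0,0,1,2,0,2,0,0,0,0,0,0,2,0,0,1,0,0,0,1,2,0,0,1,0,1,0,5,2,0,4,2]
Step 15: insert tr at [18, 25, 40] -> counters=[0,0,1,1,3,0,0,0,0,2,1,2,0,0,0,1,2,0,3,0,0,0,0,0,0,3,0,0,1,0,0,0,1,2,0,0,1,0,1,0,6,2,0,4,2]
Step 16: delete tr at [18, 25, 40] -> counters=[0,0,1,1,3,0,0,0,0,2,1,2,0,0,0,1,2,0,2,0,0,0,0,0,0,2,0,0,1,0,0,0,1,2,0,0,1,0,1,0,5,2,0,4,2]
Step 17: delete asp at [10, 11, 44] -> counters=[0,0,1,1,3,0,0,0,0,2,0,1,0,0,0,1,2,0,2,0,0,0,0,0,0,2,0,0,1,0,0,0,1,2,0,0,1,0,1,0,5,2,0,4,1]
Step 18: delete tr at [18, 25, 40] -> counters=[0,0,1,1,3,0,0,0,0,2,0,1,0,0,0,1,2,0,1,0,0,0,0,0,0,1,0,0,1,0,0,0,1,2,0,0,1,0,1,0,4,2,0,4,1]
Step 19: insert zv at [3, 15, 43] -> counters=[0,0,1,2,3,0,0,0,0,2,0,1,0,0,0,2,2,0,1,0,0,0,0,0,0,1,0,0,1,0,0,0,1,2,0,0,1,0,1,0,4,2,0,5,1]
Step 20: delete ug at [4, 16, 43] -> counters=[0,0,1,2,2,0,0,0,0,2,0,1,0,0,0,2,1,0,1,0,0,0,0,0,0,1,0,0,1,0,0,0,1,2,0,0,1,0,1,0,4,2,0,4,1]
Step 21: insert zv at [3, 15, 43] -> counters=[0,0,1,3,2,0,0,0,0,2,0,1,0,0,0,3,1,0,1,0,0,0,0,0,0,1,0,0,1,0,0,0,1,2,0,0,1,0,1,0,4,2,0,5,1]
Final counters=[0,0,1,3,2,0,0,0,0,2,0,1,0,0,0,3,1,0,1,0,0,0,0,0,0,1,0,0,1,0,0,0,1,2,0,0,1,0,1,0,4,2,0,5,1] -> 18 nonzero

Answer: 18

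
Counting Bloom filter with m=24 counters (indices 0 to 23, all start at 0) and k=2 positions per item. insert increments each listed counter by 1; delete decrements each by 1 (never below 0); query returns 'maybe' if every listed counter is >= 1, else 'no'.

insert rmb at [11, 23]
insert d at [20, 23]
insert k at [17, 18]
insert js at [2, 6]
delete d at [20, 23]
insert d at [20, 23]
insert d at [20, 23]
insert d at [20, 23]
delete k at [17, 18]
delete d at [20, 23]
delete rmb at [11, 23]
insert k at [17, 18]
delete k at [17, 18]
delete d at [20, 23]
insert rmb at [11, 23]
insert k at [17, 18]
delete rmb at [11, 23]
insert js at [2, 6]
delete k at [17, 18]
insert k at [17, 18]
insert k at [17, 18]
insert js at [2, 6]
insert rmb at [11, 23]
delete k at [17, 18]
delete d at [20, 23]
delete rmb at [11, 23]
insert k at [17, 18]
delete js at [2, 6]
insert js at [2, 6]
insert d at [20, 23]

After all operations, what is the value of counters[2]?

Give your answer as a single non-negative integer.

Step 1: insert rmb at [11, 23] -> counters=[0,0,0,0,0,0,0,0,0,0,0,1,0,0,0,0,0,0,0,0,0,0,0,1]
Step 2: insert d at [20, 23] -> counters=[0,0,0,0,0,0,0,0,0,0,0,1,0,0,0,0,0,0,0,0,1,0,0,2]
Step 3: insert k at [17, 18] -> counters=[0,0,0,0,0,0,0,0,0,0,0,1,0,0,0,0,0,1,1,0,1,0,0,2]
Step 4: insert js at [2, 6] -> counters=[0,0,1,0,0,0,1,0,0,0,0,1,0,0,0,0,0,1,1,0,1,0,0,2]
Step 5: delete d at [20, 23] -> counters=[0,0,1,0,0,0,1,0,0,0,0,1,0,0,0,0,0,1,1,0,0,0,0,1]
Step 6: insert d at [20, 23] -> counters=[0,0,1,0,0,0,1,0,0,0,0,1,0,0,0,0,0,1,1,0,1,0,0,2]
Step 7: insert d at [20, 23] -> counters=[0,0,1,0,0,0,1,0,0,0,0,1,0,0,0,0,0,1,1,0,2,0,0,3]
Step 8: insert d at [20, 23] -> counters=[0,0,1,0,0,0,1,0,0,0,0,1,0,0,0,0,0,1,1,0,3,0,0,4]
Step 9: delete k at [17, 18] -> counters=[0,0,1,0,0,0,1,0,0,0,0,1,0,0,0,0,0,0,0,0,3,0,0,4]
Step 10: delete d at [20, 23] -> counters=[0,0,1,0,0,0,1,0,0,0,0,1,0,0,0,0,0,0,0,0,2,0,0,3]
Step 11: delete rmb at [11, 23] -> counters=[0,0,1,0,0,0,1,0,0,0,0,0,0,0,0,0,0,0,0,0,2,0,0,2]
Step 12: insert k at [17, 18] -> counters=[0,0,1,0,0,0,1,0,0,0,0,0,0,0,0,0,0,1,1,0,2,0,0,2]
Step 13: delete k at [17, 18] -> counters=[0,0,1,0,0,0,1,0,0,0,0,0,0,0,0,0,0,0,0,0,2,0,0,2]
Step 14: delete d at [20, 23] -> counters=[0,0,1,0,0,0,1,0,0,0,0,0,0,0,0,0,0,0,0,0,1,0,0,1]
Step 15: insert rmb at [11, 23] -> counters=[0,0,1,0,0,0,1,0,0,0,0,1,0,0,0,0,0,0,0,0,1,0,0,2]
Step 16: insert k at [17, 18] -> counters=[0,0,1,0,0,0,1,0,0,0,0,1,0,0,0,0,0,1,1,0,1,0,0,2]
Step 17: delete rmb at [11, 23] -> counters=[0,0,1,0,0,0,1,0,0,0,0,0,0,0,0,0,0,1,1,0,1,0,0,1]
Step 18: insert js at [2, 6] -> counters=[0,0,2,0,0,0,2,0,0,0,0,0,0,0,0,0,0,1,1,0,1,0,0,1]
Step 19: delete k at [17, 18] -> counters=[0,0,2,0,0,0,2,0,0,0,0,0,0,0,0,0,0,0,0,0,1,0,0,1]
Step 20: insert k at [17, 18] -> counters=[0,0,2,0,0,0,2,0,0,0,0,0,0,0,0,0,0,1,1,0,1,0,0,1]
Step 21: insert k at [17, 18] -> counters=[0,0,2,0,0,0,2,0,0,0,0,0,0,0,0,0,0,2,2,0,1,0,0,1]
Step 22: insert js at [2, 6] -> counters=[0,0,3,0,0,0,3,0,0,0,0,0,0,0,0,0,0,2,2,0,1,0,0,1]
Step 23: insert rmb at [11, 23] -> counters=[0,0,3,0,0,0,3,0,0,0,0,1,0,0,0,0,0,2,2,0,1,0,0,2]
Step 24: delete k at [17, 18] -> counters=[0,0,3,0,0,0,3,0,0,0,0,1,0,0,0,0,0,1,1,0,1,0,0,2]
Step 25: delete d at [20, 23] -> counters=[0,0,3,0,0,0,3,0,0,0,0,1,0,0,0,0,0,1,1,0,0,0,0,1]
Step 26: delete rmb at [11, 23] -> counters=[0,0,3,0,0,0,3,0,0,0,0,0,0,0,0,0,0,1,1,0,0,0,0,0]
Step 27: insert k at [17, 18] -> counters=[0,0,3,0,0,0,3,0,0,0,0,0,0,0,0,0,0,2,2,0,0,0,0,0]
Step 28: delete js at [2, 6] -> counters=[0,0,2,0,0,0,2,0,0,0,0,0,0,0,0,0,0,2,2,0,0,0,0,0]
Step 29: insert js at [2, 6] -> counters=[0,0,3,0,0,0,3,0,0,0,0,0,0,0,0,0,0,2,2,0,0,0,0,0]
Step 30: insert d at [20, 23] -> counters=[0,0,3,0,0,0,3,0,0,0,0,0,0,0,0,0,0,2,2,0,1,0,0,1]
Final counters=[0,0,3,0,0,0,3,0,0,0,0,0,0,0,0,0,0,2,2,0,1,0,0,1] -> counters[2]=3

Answer: 3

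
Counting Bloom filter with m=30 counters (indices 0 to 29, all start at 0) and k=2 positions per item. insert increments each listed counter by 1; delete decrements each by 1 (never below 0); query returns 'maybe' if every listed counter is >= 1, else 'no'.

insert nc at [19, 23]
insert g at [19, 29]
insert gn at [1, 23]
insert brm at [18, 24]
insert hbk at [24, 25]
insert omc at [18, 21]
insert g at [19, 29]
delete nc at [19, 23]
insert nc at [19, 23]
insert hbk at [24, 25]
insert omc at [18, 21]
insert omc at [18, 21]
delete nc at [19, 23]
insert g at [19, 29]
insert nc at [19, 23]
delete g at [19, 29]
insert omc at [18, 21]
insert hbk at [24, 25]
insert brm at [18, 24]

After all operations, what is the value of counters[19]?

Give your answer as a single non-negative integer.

Step 1: insert nc at [19, 23] -> counters=[0,0,0,0,0,0,0,0,0,0,0,0,0,0,0,0,0,0,0,1,0,0,0,1,0,0,0,0,0,0]
Step 2: insert g at [19, 29] -> counters=[0,0,0,0,0,0,0,0,0,0,0,0,0,0,0,0,0,0,0,2,0,0,0,1,0,0,0,0,0,1]
Step 3: insert gn at [1, 23] -> counters=[0,1,0,0,0,0,0,0,0,0,0,0,0,0,0,0,0,0,0,2,0,0,0,2,0,0,0,0,0,1]
Step 4: insert brm at [18, 24] -> counters=[0,1,0,0,0,0,0,0,0,0,0,0,0,0,0,0,0,0,1,2,0,0,0,2,1,0,0,0,0,1]
Step 5: insert hbk at [24, 25] -> counters=[0,1,0,0,0,0,0,0,0,0,0,0,0,0,0,0,0,0,1,2,0,0,0,2,2,1,0,0,0,1]
Step 6: insert omc at [18, 21] -> counters=[0,1,0,0,0,0,0,0,0,0,0,0,0,0,0,0,0,0,2,2,0,1,0,2,2,1,0,0,0,1]
Step 7: insert g at [19, 29] -> counters=[0,1,0,0,0,0,0,0,0,0,0,0,0,0,0,0,0,0,2,3,0,1,0,2,2,1,0,0,0,2]
Step 8: delete nc at [19, 23] -> counters=[0,1,0,0,0,0,0,0,0,0,0,0,0,0,0,0,0,0,2,2,0,1,0,1,2,1,0,0,0,2]
Step 9: insert nc at [19, 23] -> counters=[0,1,0,0,0,0,0,0,0,0,0,0,0,0,0,0,0,0,2,3,0,1,0,2,2,1,0,0,0,2]
Step 10: insert hbk at [24, 25] -> counters=[0,1,0,0,0,0,0,0,0,0,0,0,0,0,0,0,0,0,2,3,0,1,0,2,3,2,0,0,0,2]
Step 11: insert omc at [18, 21] -> counters=[0,1,0,0,0,0,0,0,0,0,0,0,0,0,0,0,0,0,3,3,0,2,0,2,3,2,0,0,0,2]
Step 12: insert omc at [18, 21] -> counters=[0,1,0,0,0,0,0,0,0,0,0,0,0,0,0,0,0,0,4,3,0,3,0,2,3,2,0,0,0,2]
Step 13: delete nc at [19, 23] -> counters=[0,1,0,0,0,0,0,0,0,0,0,0,0,0,0,0,0,0,4,2,0,3,0,1,3,2,0,0,0,2]
Step 14: insert g at [19, 29] -> counters=[0,1,0,0,0,0,0,0,0,0,0,0,0,0,0,0,0,0,4,3,0,3,0,1,3,2,0,0,0,3]
Step 15: insert nc at [19, 23] -> counters=[0,1,0,0,0,0,0,0,0,0,0,0,0,0,0,0,0,0,4,4,0,3,0,2,3,2,0,0,0,3]
Step 16: delete g at [19, 29] -> counters=[0,1,0,0,0,0,0,0,0,0,0,0,0,0,0,0,0,0,4,3,0,3,0,2,3,2,0,0,0,2]
Step 17: insert omc at [18, 21] -> counters=[0,1,0,0,0,0,0,0,0,0,0,0,0,0,0,0,0,0,5,3,0,4,0,2,3,2,0,0,0,2]
Step 18: insert hbk at [24, 25] -> counters=[0,1,0,0,0,0,0,0,0,0,0,0,0,0,0,0,0,0,5,3,0,4,0,2,4,3,0,0,0,2]
Step 19: insert brm at [18, 24] -> counters=[0,1,0,0,0,0,0,0,0,0,0,0,0,0,0,0,0,0,6,3,0,4,0,2,5,3,0,0,0,2]
Final counters=[0,1,0,0,0,0,0,0,0,0,0,0,0,0,0,0,0,0,6,3,0,4,0,2,5,3,0,0,0,2] -> counters[19]=3

Answer: 3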